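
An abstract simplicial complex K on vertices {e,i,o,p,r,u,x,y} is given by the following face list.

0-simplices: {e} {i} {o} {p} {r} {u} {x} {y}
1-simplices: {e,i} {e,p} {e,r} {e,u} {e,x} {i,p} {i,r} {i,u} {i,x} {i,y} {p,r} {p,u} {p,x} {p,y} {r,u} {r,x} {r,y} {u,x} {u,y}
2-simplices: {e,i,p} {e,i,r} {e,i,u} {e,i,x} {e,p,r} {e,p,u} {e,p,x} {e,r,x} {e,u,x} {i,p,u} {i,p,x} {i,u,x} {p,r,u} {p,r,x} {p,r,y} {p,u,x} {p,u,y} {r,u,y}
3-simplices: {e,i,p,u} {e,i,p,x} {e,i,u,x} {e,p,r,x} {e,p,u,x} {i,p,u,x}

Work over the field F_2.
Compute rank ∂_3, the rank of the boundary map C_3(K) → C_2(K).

rank∂_3=5

n_0=8 n_1=19 n_2=18 n_3=6  [Z2]
∂1: piv[ei,ep,er,eu,ex,iy] rk=6  ker:ip,ir,iu,ix,pr,pu,px,py,ru,rx,ry,ux,uy
∂2: piv[eip,eir,eiu,eix,epr,epu,epx,erx,eux,pru,pry,puy] rk=12  ker:ipu,ipx,iux,prx,pux,ruy
∂3: piv[eipu,eipx,eiux,eprx,epux] rk=5  ker:ipux
rk∂_3=5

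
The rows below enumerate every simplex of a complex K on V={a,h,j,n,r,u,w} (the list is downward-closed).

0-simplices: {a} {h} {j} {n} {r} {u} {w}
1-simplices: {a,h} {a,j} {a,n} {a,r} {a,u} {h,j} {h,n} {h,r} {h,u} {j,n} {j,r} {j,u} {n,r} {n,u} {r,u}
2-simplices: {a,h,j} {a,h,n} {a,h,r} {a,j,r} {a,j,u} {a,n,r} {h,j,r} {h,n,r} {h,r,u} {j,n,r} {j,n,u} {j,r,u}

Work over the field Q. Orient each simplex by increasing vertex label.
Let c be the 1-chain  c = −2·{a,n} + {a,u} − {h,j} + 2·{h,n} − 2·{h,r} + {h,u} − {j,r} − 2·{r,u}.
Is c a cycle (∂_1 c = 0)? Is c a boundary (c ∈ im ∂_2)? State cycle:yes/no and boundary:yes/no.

cycle:no boundary:no

n_0=7 n_1=15 n_2=12  [Q]
∂1: piv[ah,aj,an,ar,au] rk=5  ker:hj,hn,hr,hu,jn,jr,ju,nr,nu,ru
∂2: piv[ahj,ahn,ahr,ajr,aju,anr,hru,jnr,jnu,jru] rk=10  ker:hjr,hnr
∂1c = {a} − {r}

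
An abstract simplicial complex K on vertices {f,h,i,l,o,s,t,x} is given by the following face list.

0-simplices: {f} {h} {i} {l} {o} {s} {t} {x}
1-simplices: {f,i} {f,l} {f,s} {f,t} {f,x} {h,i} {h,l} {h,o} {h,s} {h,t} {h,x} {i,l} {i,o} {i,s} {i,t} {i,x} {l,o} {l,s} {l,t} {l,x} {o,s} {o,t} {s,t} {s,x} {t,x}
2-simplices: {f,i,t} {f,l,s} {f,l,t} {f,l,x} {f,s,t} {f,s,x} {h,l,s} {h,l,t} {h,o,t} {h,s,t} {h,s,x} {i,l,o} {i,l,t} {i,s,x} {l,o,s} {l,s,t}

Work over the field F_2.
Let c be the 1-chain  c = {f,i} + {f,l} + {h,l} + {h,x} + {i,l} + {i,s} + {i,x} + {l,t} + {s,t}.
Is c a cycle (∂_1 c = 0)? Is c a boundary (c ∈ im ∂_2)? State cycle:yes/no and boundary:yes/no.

cycle:yes boundary:yes

n_0=8 n_1=25 n_2=16  [Z2]
∂1: piv[fi,fl,fs,ft,fx,hi,ho] rk=7  ker:hl,hs,ht,hx,il,io,is,it,ix,lo,ls,lt,lx,os,ot,st,sx,tx
∂2: piv[fit,fls,flt,flx,fst,fsx,hls,hlt,hot,hsx,ilo,ilt,isx,los] rk=14  ker:hst,lst
∂1c = 0
c vs im∂2: reduces to 0 ⇒ boundary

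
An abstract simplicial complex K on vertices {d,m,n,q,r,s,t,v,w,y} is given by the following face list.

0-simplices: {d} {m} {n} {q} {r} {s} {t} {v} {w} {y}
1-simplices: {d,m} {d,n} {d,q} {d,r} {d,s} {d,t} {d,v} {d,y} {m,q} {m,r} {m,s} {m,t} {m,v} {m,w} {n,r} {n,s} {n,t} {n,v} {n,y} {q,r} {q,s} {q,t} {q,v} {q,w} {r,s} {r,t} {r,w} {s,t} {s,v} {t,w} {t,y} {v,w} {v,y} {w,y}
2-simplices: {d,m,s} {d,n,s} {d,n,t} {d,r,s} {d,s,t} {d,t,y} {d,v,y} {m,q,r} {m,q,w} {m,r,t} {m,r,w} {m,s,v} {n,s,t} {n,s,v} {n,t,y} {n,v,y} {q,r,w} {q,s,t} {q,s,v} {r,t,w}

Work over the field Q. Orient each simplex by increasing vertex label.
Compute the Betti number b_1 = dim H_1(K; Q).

b_1=7

n_0=10 n_1=34 n_2=20  [Q]
∂1: piv[dm,dn,dq,dr,ds,dt,dv,dy,mw] rk=9  ker:mq,mr,ms,mt,mv,nr,ns,nt,nv,ny,qr,qs,qt,qv,qw,rs,rt,rw,st,sv,tw,ty,vw,vy,wy
∂2: piv[dms,dns,dnt,drs,dst,dty,dvy,mqr,mqw,mrt,mrw,msv,nsv,nty,nvy,qst,qsv,rtw] rk=18  ker:nst,qrw
b_1=(34−9)−18=7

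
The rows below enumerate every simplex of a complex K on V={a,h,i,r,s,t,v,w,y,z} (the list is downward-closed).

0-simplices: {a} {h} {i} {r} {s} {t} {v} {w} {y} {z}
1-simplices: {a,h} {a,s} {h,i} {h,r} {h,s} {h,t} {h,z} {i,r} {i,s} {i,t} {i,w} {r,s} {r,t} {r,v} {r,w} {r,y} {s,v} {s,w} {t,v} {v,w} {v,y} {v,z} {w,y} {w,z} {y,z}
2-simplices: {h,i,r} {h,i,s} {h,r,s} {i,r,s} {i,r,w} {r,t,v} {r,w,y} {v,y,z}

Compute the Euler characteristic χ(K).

χ(K)=-7

n_0=10 n_1=25 n_2=8
χ=+10−25+8=-7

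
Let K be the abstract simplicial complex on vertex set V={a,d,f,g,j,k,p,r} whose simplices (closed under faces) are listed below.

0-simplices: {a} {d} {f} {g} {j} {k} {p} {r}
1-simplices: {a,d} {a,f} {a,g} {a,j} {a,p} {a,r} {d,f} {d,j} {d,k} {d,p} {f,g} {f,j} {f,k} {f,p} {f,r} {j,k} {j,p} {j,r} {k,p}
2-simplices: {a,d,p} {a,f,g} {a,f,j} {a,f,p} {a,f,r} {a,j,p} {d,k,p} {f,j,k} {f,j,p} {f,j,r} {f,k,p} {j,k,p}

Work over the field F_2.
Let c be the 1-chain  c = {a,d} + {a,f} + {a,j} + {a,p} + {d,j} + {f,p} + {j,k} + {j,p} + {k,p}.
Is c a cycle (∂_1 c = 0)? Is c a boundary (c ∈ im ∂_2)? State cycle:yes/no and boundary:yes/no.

n_0=8 n_1=19 n_2=12  [Z2]
∂1: piv[ad,af,ag,aj,ap,ar,dk] rk=7  ker:df,dj,dp,fg,fj,fk,fp,fr,jk,jp,jr,kp
∂2: piv[adp,afg,afj,afp,afr,ajp,dkp,fjk,fjr,fkp] rk=10  ker:fjp,jkp
∂1c = 0
c vs im∂2: residual ≠ 0 ⇒ not boundary

cycle:yes boundary:no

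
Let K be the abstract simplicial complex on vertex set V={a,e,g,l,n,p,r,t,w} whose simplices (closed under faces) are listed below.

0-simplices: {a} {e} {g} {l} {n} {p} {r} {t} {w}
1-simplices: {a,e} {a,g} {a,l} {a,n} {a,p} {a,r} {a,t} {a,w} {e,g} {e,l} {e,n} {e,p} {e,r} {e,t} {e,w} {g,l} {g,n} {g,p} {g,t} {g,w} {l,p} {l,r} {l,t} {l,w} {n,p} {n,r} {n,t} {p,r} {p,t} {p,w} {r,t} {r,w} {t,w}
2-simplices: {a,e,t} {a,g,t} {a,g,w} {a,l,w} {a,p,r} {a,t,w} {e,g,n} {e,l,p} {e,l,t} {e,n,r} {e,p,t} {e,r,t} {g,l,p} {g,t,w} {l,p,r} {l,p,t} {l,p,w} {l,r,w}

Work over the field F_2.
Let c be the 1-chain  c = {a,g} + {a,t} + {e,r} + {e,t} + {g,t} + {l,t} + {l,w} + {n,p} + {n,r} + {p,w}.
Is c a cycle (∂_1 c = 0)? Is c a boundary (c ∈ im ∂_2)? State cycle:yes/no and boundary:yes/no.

cycle:yes boundary:no

n_0=9 n_1=33 n_2=18  [Z2]
∂1: piv[ae,ag,al,an,ap,ar,at,aw] rk=8  ker:eg,el,en,ep,er,et,ew,gl,gn,gp,gt,gw,lp,lr,lt,lw,np,nr,nt,pr,pt,pw,rt,rw,tw
∂2: piv[aet,agt,agw,alw,apr,atw,egn,elp,elt,enr,ept,ert,glp,lpr,lpw,lrw] rk=16  ker:gtw,lpt
∂1c = 0
c vs im∂2: residual ≠ 0 ⇒ not boundary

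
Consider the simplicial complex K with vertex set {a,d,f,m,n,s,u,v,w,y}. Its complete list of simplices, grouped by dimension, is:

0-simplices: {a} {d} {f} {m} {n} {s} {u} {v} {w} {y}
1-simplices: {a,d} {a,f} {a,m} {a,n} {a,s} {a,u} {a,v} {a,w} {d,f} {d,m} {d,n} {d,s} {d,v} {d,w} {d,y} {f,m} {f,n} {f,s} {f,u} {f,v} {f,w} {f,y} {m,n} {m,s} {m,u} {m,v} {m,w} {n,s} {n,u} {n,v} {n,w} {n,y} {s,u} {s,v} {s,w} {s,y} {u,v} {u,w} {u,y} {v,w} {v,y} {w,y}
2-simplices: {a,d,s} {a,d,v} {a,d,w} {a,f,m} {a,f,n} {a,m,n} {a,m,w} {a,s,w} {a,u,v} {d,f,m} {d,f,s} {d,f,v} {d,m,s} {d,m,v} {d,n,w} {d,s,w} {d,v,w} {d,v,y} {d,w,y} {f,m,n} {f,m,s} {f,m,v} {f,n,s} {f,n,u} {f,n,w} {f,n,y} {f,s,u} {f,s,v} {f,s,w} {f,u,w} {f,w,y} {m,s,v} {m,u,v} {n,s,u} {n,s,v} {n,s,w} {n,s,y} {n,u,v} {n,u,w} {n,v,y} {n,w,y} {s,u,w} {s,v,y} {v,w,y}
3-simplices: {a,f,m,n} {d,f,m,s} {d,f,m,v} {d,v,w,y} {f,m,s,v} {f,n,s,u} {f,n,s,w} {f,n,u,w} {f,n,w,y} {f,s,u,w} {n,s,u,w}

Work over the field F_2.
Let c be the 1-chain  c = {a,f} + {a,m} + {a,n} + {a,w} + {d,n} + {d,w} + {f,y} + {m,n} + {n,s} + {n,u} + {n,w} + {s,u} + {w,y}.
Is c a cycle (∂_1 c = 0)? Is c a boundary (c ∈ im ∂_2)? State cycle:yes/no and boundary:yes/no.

cycle:yes boundary:no

n_0=10 n_1=42 n_2=44 n_3=11  [Z2]
∂1: piv[ad,af,am,an,as,au,av,aw,dy] rk=9  ker:df,dm,dn,ds,dv,dw,fm,fn,fs,fu,fv,fw,fy,mn,ms,mu,mv,mw,ns,nu,nv,nw,ny,su,sv,sw,sy,uv,uw,uy,vw,vy,wy
∂2: piv[ads,adv,adw,afm,afn,amn,amw,asw,auv,dfm,dfs,dfv,dms,dmv,dnw,dvw,dvy,dwy,fns,fnu,fnw,fny,fsu,fsv,fsw,fuw,fwy,muv,nsv,nsy,nuv] rk=31  ker:dsw,fmn,fms,fmv,msv,nsu,nsw,nuw,nvy,nwy,suw,svy,vwy
∂3: piv[afmn,dfms,dfmv,dvwy,fmsv,fnsu,fnsw,fnuw,fnwy,fsuw] rk=10  ker:nsuw
∂1c = 0
c vs im∂2: residual ≠ 0 ⇒ not boundary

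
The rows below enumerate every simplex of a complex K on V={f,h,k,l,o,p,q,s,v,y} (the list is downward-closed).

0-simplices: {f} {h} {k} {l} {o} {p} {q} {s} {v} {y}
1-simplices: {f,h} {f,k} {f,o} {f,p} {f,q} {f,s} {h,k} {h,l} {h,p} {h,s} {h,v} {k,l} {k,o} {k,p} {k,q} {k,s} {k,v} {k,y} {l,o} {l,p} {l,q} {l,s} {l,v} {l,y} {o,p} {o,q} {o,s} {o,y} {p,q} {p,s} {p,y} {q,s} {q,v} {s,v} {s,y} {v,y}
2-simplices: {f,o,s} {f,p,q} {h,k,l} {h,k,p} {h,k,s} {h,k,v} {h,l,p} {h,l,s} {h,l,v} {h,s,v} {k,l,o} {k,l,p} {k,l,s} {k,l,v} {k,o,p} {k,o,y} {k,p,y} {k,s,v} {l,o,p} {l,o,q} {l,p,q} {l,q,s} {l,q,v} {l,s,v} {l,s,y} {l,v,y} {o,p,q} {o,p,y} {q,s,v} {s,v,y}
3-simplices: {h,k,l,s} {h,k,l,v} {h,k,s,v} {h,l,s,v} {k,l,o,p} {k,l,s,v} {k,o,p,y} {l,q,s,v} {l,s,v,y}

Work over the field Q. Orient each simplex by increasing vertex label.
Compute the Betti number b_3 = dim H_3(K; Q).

b_3=1

n_0=10 n_1=36 n_2=30 n_3=9  [Q]
∂1: piv[fh,fk,fo,fp,fq,fs,hl,hv,ky] rk=9  ker:hk,hp,hs,kl,ko,kp,kq,ks,kv,lo,lp,lq,ls,lv,ly,op,oq,os,oy,pq,ps,py,qs,qv,sv,sy,vy
∂2: piv[fos,fpq,hkl,hkp,hks,hkv,hlp,hls,hlv,hsv,klo,kop,koy,kpy,loq,lpq,lqs,lqv,lsy,lvy] rk=20  ker:klp,kls,klv,ksv,lop,lsv,opq,opy,qsv,svy
∂3: piv[hkls,hklv,hksv,hlsv,klop,kopy,lqsv,lsvy] rk=8  ker:klsv
b_3=(9−8)−0=1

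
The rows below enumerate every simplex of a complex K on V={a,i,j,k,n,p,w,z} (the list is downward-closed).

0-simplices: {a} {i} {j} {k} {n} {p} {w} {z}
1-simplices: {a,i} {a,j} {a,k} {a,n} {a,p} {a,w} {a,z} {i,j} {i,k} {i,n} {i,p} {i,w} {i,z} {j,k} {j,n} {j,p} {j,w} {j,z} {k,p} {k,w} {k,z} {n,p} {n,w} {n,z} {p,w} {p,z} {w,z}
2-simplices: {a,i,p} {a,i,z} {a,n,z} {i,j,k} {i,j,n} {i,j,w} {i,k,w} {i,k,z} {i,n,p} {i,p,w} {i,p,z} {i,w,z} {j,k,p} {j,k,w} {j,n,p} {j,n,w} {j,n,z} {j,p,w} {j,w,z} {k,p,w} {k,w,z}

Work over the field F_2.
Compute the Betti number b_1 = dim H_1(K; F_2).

b_1=3

n_0=8 n_1=27 n_2=21  [Z2]
∂1: piv[ai,aj,ak,an,ap,aw,az] rk=7  ker:ij,ik,in,ip,iw,iz,jk,jn,jp,jw,jz,kp,kw,kz,np,nw,nz,pw,pz,wz
∂2: piv[aip,aiz,anz,ijk,ijn,ijw,ikw,ikz,inp,ipw,ipz,iwz,jkp,jnp,jnw,jnz,jwz] rk=17  ker:jkw,jpw,kpw,kwz
b_1=(27−7)−17=3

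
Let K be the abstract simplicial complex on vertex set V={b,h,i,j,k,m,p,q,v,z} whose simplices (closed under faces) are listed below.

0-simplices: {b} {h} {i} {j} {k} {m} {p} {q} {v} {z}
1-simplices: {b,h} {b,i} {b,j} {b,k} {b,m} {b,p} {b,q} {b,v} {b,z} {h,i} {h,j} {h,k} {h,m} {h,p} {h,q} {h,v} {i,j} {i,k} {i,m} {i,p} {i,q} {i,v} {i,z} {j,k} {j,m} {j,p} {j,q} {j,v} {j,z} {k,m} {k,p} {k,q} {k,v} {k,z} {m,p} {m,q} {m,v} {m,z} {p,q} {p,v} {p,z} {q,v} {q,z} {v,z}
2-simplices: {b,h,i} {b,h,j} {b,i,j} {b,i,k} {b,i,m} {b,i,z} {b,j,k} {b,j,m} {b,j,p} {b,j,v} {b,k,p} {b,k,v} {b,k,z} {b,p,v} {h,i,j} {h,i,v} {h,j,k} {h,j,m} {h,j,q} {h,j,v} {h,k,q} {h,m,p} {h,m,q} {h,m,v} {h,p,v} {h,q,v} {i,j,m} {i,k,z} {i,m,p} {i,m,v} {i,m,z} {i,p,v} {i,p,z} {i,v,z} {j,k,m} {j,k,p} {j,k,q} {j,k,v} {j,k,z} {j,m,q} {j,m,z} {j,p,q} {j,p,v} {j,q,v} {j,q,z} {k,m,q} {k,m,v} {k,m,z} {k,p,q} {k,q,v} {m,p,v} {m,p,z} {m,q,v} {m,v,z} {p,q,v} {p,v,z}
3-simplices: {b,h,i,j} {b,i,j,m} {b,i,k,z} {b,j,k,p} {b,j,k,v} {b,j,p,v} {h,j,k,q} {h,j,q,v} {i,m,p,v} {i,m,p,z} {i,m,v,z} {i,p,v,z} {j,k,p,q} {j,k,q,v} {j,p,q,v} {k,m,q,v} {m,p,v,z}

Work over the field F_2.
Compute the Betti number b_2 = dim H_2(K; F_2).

n_0=10 n_1=44 n_2=56 n_3=17  [Z2]
∂1: piv[bh,bi,bj,bk,bm,bp,bq,bv,bz] rk=9  ker:hi,hj,hk,hm,hp,hq,hv,ij,ik,im,ip,iq,iv,iz,jk,jm,jp,jq,jv,jz,km,kp,kq,kv,kz,mp,mq,mv,mz,pq,pv,pz,qv,qz,vz
∂2: piv[bhi,bhj,bij,bik,bim,biz,bjk,bjm,bjp,bjv,bkp,bkv,bkz,bpv,hiv,hjk,hjm,hjq,hjv,hkq,hmp,hmq,hmv,hpv,hqv,imp,imz,ipz,ivz,jkm,jkz,jpq,jqz] rk=33  ker:hij,ijm,ikz,imv,ipv,jkp,jkq,jkv,jmq,jmz,jpv,jqv,kmq,kmv,kmz,kpq,kqv,mpv,mpz,mqv,mvz,pqv,pvz
∂3: piv[bhij,bijm,bikz,bjkp,bjkv,bjpv,hjkq,hjqv,impv,impz,imvz,ipvz,jkpq,jkqv,jpqv,kmqv] rk=16  ker:mpvz
b_2=(56−33)−16=7

b_2=7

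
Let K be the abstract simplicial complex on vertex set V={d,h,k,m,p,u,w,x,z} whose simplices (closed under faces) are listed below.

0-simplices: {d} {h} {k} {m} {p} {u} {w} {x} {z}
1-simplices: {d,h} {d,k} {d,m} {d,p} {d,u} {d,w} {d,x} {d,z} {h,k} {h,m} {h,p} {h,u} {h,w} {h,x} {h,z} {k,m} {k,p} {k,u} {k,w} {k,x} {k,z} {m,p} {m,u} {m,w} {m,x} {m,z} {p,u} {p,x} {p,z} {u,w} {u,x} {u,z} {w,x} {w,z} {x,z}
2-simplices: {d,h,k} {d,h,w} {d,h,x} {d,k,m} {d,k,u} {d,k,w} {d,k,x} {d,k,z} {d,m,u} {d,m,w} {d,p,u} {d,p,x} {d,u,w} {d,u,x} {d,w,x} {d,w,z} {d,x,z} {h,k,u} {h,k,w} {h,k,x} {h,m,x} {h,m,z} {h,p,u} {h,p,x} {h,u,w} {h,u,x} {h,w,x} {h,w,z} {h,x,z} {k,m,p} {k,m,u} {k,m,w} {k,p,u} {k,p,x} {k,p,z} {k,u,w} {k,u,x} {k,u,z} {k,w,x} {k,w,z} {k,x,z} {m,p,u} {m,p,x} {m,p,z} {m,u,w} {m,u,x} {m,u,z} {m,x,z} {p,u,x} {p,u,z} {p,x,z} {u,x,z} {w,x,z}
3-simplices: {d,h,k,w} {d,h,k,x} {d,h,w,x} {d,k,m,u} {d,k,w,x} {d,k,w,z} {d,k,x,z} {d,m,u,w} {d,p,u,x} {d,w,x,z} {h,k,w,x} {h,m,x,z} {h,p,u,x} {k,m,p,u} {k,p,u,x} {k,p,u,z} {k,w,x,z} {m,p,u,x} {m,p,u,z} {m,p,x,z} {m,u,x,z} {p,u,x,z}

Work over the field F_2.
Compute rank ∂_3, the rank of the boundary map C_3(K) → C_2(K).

rank∂_3=19

n_0=9 n_1=35 n_2=53 n_3=22  [Z2]
∂1: piv[dh,dk,dm,dp,du,dw,dx,dz] rk=8  ker:hk,hm,hp,hu,hw,hx,hz,km,kp,ku,kw,kx,kz,mp,mu,mw,mx,mz,pu,px,pz,uw,ux,uz,wx,wz,xz
∂2: piv[dhk,dhw,dhx,dkm,dku,dkw,dkx,dkz,dmu,dmw,dpu,dpx,duw,dux,dwx,dwz,dxz,hku,hmx,hmz,hpu,hwz,kmp,kpu,kpz,kuz,mpx] rk=27  ker:hkw,hkx,hpx,huw,hux,hwx,hxz,kmu,kmw,kpx,kuw,kux,kwx,kwz,kxz,mpu,mpz,muw,mux,muz,mxz,pux,puz,pxz,uxz,wxz
∂3: piv[dhkw,dhkx,dhwx,dkmu,dkwx,dkwz,dkxz,dmuw,dpux,dwxz,hmxz,hpux,kmpu,kpux,kpuz,mpux,mpuz,mpxz,muxz] rk=19  ker:hkwx,kwxz,puxz
rk∂_3=19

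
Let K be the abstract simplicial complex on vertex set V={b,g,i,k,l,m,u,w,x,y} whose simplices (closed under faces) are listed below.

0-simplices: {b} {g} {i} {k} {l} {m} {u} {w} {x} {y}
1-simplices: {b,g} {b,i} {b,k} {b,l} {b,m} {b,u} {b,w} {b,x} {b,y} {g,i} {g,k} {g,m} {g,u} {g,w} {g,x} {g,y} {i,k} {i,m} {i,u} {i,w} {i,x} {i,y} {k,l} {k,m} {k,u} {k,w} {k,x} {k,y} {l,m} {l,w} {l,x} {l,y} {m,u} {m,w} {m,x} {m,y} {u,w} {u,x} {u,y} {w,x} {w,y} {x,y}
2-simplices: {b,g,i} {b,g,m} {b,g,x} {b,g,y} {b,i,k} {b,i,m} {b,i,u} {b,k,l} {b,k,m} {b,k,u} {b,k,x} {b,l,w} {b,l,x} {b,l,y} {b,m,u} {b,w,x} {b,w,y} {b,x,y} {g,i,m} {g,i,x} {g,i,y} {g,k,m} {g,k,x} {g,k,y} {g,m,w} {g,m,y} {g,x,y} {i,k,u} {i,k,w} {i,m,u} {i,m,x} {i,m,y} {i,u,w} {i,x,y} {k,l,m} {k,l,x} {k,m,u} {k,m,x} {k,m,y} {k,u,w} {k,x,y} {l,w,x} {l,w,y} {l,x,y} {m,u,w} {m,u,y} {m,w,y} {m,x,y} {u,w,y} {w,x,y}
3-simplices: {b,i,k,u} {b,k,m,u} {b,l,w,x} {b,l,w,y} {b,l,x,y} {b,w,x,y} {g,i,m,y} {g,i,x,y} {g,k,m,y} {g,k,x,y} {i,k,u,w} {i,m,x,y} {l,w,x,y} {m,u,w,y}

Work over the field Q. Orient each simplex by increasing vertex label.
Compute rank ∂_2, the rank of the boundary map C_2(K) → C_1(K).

rank∂_2=31

n_0=10 n_1=42 n_2=50 n_3=14  [Q]
∂1: piv[bg,bi,bk,bl,bm,bu,bw,bx,by] rk=9  ker:gi,gk,gm,gu,gw,gx,gy,ik,im,iu,iw,ix,iy,kl,km,ku,kw,kx,ky,lm,lw,lx,ly,mu,mw,mx,my,uw,ux,uy,wx,wy,xy
∂2: piv[bgi,bgm,bgx,bgy,bik,bim,biu,bkl,bkm,bku,bkx,blw,blx,bly,bmu,bwx,bwy,bxy,gix,giy,gkm,gky,gmw,gmy,ikw,imx,iuw,klm,muw,muy,mwy] rk=31  ker:gim,gkx,gxy,iku,imu,imy,ixy,klx,kmu,kmx,kmy,kuw,kxy,lwx,lwy,lxy,mxy,uwy,wxy
∂3: piv[biku,bkmu,blwx,blwy,blxy,bwxy,gimy,gixy,gkmy,gkxy,ikuw,imxy,muwy] rk=13  ker:lwxy
rk∂_2=31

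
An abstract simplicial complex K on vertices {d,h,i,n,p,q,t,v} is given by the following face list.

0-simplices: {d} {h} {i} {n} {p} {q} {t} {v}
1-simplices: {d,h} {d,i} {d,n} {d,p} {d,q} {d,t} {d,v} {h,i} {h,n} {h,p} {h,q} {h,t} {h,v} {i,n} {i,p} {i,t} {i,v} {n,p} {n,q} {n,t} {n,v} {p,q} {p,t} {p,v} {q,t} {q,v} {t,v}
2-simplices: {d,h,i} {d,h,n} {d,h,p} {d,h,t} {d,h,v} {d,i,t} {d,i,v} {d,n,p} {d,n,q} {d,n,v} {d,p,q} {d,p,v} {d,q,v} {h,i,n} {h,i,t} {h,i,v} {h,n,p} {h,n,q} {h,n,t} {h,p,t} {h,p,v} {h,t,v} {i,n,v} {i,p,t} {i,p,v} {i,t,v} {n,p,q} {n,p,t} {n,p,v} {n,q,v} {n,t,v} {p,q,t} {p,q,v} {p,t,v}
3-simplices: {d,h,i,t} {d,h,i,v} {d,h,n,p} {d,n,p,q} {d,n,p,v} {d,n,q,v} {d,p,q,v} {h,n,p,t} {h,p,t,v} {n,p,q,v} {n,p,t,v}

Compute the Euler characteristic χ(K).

n_0=8 n_1=27 n_2=34 n_3=11
χ=+8−27+34−11=4

χ(K)=4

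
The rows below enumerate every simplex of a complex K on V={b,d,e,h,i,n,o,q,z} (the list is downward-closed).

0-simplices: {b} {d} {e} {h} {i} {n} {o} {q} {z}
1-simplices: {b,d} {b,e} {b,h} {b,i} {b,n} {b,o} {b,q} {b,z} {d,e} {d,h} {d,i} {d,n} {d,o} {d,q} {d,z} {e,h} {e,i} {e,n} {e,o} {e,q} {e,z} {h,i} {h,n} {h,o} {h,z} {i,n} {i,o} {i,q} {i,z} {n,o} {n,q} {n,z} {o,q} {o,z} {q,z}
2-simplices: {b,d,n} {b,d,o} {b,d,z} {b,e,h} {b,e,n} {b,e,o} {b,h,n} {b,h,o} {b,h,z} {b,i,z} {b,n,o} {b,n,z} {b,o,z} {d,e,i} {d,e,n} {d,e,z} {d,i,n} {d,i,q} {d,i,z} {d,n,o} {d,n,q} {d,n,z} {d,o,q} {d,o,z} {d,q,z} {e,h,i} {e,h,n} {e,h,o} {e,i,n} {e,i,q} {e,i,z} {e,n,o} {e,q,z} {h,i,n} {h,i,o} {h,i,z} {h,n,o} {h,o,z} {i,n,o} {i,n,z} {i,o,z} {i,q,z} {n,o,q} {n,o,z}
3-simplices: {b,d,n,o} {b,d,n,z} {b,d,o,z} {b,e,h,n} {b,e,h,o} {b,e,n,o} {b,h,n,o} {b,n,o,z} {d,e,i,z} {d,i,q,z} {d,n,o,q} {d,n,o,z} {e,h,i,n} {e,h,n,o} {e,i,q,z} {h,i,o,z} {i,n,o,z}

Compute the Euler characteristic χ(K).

n_0=9 n_1=35 n_2=44 n_3=17
χ=+9−35+44−17=1

χ(K)=1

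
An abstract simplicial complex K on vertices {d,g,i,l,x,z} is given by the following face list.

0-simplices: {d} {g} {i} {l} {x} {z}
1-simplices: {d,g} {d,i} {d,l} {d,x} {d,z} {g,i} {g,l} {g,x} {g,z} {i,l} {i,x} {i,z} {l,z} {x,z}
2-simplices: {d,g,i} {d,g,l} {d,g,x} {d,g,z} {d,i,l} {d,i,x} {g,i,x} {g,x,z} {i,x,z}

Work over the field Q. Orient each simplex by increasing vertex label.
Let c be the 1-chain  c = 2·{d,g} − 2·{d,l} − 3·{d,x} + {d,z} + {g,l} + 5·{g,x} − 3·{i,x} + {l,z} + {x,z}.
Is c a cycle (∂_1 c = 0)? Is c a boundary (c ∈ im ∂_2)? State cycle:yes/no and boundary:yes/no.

cycle:no boundary:no

n_0=6 n_1=14 n_2=9  [Q]
∂1: piv[dg,di,dl,dx,dz] rk=5  ker:gi,gl,gx,gz,il,ix,iz,lz,xz
∂2: piv[dgi,dgl,dgx,dgz,dil,dix,gxz,ixz] rk=8  ker:gix
∂1c = 2·{d} − 4·{g} + 3·{i} − 2·{l} − 2·{x} + 3·{z}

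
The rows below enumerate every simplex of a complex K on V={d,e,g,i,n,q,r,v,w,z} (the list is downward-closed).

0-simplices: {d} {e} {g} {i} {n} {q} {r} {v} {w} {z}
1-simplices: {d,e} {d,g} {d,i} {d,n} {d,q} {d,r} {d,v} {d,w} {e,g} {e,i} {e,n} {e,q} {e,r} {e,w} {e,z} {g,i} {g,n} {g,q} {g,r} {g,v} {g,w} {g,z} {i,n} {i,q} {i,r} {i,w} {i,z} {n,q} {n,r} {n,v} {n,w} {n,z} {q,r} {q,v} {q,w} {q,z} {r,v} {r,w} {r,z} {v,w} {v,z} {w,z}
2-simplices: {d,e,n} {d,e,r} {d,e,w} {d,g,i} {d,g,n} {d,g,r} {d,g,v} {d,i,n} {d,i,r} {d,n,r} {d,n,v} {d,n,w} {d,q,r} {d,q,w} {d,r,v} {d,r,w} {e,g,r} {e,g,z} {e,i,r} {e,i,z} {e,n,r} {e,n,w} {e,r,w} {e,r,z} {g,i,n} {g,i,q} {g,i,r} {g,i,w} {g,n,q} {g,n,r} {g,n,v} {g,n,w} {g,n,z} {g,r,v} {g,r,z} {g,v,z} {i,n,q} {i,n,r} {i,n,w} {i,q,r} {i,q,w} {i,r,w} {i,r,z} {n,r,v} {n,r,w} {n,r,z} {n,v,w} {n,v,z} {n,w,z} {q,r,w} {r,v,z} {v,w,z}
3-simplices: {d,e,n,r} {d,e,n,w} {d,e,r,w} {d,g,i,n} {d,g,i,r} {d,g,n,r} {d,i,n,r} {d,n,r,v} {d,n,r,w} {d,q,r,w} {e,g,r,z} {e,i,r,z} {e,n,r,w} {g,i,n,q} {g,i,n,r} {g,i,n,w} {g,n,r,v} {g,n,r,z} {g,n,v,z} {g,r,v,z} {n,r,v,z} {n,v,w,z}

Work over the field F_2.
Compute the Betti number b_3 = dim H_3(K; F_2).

n_0=10 n_1=42 n_2=52 n_3=22  [Z2]
∂1: piv[de,dg,di,dn,dq,dr,dv,dw,ez] rk=9  ker:eg,ei,en,eq,er,ew,gi,gn,gq,gr,gv,gw,gz,in,iq,ir,iw,iz,nq,nr,nv,nw,nz,qr,qv,qw,qz,rv,rw,rz,vw,vz,wz
∂2: piv[den,der,dew,dgi,dgn,dgr,dgv,din,dir,dnr,dnv,dnw,dqr,dqw,drv,drw,egr,egz,eir,eiz,erz,giq,giw,gnq,gnw,gnz,gvz,iqr,nvw,nwz] rk=30  ker:enr,enw,erw,gin,gir,gnr,gnv,grv,grz,inq,inr,inw,iqw,irw,irz,nrv,nrw,nrz,nvz,qrw,rvz,vwz
∂3: piv[denr,denw,derw,dgin,dgir,dgnr,dinr,dnrv,dnrw,dqrw,egrz,eirz,ginq,ginw,gnrv,gnrz,gnvz,grvz,nvwz] rk=19  ker:enrw,ginr,nrvz
b_3=(22−19)−0=3

b_3=3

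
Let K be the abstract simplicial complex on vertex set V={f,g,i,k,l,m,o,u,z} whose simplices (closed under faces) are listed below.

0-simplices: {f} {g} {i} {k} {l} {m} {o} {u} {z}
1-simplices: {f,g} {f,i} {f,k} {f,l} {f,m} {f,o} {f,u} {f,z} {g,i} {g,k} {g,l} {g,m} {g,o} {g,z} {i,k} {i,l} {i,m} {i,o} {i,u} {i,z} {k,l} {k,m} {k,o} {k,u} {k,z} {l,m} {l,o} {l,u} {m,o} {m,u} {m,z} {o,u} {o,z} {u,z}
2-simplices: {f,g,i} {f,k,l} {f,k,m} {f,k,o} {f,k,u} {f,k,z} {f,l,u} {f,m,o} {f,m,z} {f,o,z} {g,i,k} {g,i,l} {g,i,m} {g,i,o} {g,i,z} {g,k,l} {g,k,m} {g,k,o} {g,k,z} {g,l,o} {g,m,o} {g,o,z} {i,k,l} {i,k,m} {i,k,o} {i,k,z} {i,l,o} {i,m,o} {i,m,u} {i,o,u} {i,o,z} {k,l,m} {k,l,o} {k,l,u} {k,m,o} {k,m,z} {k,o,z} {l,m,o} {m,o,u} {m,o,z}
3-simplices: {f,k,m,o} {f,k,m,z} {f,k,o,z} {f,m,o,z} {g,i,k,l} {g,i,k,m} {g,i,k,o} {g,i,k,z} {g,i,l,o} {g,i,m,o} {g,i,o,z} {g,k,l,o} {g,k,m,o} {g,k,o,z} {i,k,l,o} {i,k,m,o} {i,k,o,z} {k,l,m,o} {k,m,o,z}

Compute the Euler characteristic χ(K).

n_0=9 n_1=34 n_2=40 n_3=19
χ=+9−34+40−19=-4

χ(K)=-4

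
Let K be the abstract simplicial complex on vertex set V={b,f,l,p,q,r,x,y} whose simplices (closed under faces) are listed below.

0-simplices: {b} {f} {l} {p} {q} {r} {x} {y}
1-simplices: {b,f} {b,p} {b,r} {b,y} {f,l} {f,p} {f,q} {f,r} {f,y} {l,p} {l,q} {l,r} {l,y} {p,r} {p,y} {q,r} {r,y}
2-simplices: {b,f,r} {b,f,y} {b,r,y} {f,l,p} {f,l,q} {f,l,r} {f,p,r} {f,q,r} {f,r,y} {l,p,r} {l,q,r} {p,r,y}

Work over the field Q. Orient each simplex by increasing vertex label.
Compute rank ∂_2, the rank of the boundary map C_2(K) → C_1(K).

rank∂_2=9

n_0=8 n_1=17 n_2=12  [Q]
∂1: piv[bf,bp,br,by,fl,fq] rk=6  ker:fp,fr,fy,lp,lq,lr,ly,pr,py,qr,ry
∂2: piv[bfr,bfy,bry,flp,flq,flr,fpr,fqr,pry] rk=9  ker:fry,lpr,lqr
rk∂_2=9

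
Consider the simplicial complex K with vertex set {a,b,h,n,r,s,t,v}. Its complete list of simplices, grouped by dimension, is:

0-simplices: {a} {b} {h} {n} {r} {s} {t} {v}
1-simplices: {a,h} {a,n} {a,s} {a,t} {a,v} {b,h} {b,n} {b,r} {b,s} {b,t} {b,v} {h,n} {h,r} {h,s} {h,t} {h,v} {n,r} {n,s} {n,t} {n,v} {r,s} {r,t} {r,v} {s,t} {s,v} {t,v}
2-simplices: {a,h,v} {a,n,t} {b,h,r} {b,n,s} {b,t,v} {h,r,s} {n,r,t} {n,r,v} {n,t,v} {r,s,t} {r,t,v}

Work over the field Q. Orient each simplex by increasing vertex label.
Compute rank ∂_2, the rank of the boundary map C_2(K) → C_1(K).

n_0=8 n_1=26 n_2=11  [Q]
∂1: piv[ah,an,as,at,av,bh,br] rk=7  ker:bn,bs,bt,bv,hn,hr,hs,ht,hv,nr,ns,nt,nv,rs,rt,rv,st,sv,tv
∂2: piv[ahv,ant,bhr,bns,btv,hrs,nrt,nrv,ntv,rst] rk=10  ker:rtv
rk∂_2=10

rank∂_2=10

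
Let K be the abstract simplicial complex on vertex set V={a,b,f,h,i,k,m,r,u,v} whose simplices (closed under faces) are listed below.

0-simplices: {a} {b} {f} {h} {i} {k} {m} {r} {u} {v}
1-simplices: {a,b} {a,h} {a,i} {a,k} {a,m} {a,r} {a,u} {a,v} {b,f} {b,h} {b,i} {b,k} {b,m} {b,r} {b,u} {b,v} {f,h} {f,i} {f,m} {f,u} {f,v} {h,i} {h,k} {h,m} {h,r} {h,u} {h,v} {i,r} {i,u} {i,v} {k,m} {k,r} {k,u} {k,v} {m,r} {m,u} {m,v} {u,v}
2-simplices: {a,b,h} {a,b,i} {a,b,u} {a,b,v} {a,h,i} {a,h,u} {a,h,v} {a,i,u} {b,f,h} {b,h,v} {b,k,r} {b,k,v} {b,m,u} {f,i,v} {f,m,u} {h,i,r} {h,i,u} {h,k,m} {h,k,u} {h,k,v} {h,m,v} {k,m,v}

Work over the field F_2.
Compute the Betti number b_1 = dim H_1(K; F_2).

b_1=10

n_0=10 n_1=38 n_2=22  [Z2]
∂1: piv[ab,ah,ai,ak,am,ar,au,av,bf] rk=9  ker:bh,bi,bk,bm,br,bu,bv,fh,fi,fm,fu,fv,hi,hk,hm,hr,hu,hv,ir,iu,iv,km,kr,ku,kv,mr,mu,mv,uv
∂2: piv[abh,abi,abu,abv,ahi,ahu,ahv,aiu,bfh,bkr,bkv,bmu,fiv,fmu,hir,hkm,hku,hkv,hmv] rk=19  ker:bhv,hiu,kmv
b_1=(38−9)−19=10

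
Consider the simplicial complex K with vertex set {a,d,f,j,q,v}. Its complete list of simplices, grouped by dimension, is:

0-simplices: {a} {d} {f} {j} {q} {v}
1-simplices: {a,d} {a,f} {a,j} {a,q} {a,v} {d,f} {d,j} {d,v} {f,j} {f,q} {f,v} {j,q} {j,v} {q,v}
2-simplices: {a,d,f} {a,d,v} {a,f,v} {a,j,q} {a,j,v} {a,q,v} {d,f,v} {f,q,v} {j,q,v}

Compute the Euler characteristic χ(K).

n_0=6 n_1=14 n_2=9
χ=+6−14+9=1

χ(K)=1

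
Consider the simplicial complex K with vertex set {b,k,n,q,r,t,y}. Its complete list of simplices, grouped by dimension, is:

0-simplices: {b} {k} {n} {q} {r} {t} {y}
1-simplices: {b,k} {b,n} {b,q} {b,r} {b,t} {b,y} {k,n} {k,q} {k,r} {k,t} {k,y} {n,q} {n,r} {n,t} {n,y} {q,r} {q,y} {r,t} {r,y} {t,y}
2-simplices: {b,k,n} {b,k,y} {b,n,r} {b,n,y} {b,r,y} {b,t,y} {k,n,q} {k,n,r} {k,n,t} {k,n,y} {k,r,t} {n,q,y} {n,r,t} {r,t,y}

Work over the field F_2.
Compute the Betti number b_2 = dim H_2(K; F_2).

b_2=2

n_0=7 n_1=20 n_2=14  [Z2]
∂1: piv[bk,bn,bq,br,bt,by] rk=6  ker:kn,kq,kr,kt,ky,nq,nr,nt,ny,qr,qy,rt,ry,ty
∂2: piv[bkn,bky,bnr,bny,bry,bty,knq,knr,knt,krt,nqy,rty] rk=12  ker:kny,nrt
b_2=(14−12)−0=2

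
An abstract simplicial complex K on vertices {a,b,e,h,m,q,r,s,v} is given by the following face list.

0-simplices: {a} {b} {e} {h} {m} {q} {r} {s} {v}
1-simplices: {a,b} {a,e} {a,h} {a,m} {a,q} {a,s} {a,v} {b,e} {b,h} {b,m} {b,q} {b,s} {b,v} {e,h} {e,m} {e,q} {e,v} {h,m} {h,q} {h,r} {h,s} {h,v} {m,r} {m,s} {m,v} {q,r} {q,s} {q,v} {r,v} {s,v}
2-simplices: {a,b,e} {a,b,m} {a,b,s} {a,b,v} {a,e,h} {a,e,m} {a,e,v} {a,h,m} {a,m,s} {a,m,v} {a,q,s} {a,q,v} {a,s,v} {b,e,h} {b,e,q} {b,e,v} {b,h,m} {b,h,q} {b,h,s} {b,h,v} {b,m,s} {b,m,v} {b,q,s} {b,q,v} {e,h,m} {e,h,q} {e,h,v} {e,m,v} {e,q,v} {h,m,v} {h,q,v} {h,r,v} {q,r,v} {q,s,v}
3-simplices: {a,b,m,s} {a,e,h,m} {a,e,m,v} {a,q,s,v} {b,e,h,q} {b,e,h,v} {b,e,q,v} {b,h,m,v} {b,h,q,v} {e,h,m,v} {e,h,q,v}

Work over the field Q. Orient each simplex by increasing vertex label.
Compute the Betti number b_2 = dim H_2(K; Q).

n_0=9 n_1=30 n_2=34 n_3=11  [Q]
∂1: piv[ab,ae,ah,am,aq,as,av,hr] rk=8  ker:be,bh,bm,bq,bs,bv,eh,em,eq,ev,hm,hq,hs,hv,mr,ms,mv,qr,qs,qv,rv,sv
∂2: piv[abe,abm,abs,abv,aeh,aem,aev,ahm,ams,amv,aqs,aqv,asv,beh,beq,bhq,bhs,bhv,bqs,hrv,qrv] rk=21  ker:bev,bhm,bms,bmv,bqv,ehm,ehq,ehv,emv,eqv,hmv,hqv,qsv
∂3: piv[abms,aehm,aemv,aqsv,behq,behv,beqv,bhmv,bhqv,ehmv] rk=10  ker:ehqv
b_2=(34−21)−10=3

b_2=3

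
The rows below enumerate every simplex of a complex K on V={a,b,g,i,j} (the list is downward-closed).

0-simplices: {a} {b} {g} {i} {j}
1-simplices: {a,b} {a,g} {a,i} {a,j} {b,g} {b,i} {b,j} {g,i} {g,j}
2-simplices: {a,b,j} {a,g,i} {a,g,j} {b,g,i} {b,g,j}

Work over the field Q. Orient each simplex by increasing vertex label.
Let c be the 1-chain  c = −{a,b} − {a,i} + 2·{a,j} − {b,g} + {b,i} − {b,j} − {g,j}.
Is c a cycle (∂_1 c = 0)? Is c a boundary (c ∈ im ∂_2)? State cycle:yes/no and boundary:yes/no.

cycle:yes boundary:yes

n_0=5 n_1=9 n_2=5  [Q]
∂1: piv[ab,ag,ai,aj] rk=4  ker:bg,bi,bj,gi,gj
∂2: piv[abj,agi,agj,bgi,bgj] rk=5
∂1c = 0
c vs im∂2: reduces to 0 ⇒ boundary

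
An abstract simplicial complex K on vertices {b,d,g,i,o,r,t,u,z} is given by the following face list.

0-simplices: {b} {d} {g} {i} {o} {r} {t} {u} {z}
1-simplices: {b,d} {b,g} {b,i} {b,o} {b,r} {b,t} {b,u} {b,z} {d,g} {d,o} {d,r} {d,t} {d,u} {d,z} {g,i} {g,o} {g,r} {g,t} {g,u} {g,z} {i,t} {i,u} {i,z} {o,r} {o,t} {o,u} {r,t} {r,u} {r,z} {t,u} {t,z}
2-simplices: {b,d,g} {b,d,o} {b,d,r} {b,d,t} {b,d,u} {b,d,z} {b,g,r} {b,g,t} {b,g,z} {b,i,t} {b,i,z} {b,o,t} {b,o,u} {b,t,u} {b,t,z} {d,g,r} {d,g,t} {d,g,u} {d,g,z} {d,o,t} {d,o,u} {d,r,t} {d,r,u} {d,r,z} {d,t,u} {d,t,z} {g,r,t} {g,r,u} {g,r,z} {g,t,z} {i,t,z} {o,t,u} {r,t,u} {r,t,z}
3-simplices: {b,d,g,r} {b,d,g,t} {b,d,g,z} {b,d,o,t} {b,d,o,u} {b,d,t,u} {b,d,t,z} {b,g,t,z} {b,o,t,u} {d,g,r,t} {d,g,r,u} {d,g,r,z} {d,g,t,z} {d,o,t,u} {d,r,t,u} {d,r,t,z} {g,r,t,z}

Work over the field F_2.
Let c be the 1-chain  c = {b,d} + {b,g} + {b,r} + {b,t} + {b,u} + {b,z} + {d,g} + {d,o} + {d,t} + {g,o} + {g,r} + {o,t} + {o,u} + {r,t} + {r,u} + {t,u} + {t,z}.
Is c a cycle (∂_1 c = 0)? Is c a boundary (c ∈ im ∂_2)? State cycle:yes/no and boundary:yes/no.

n_0=9 n_1=31 n_2=34 n_3=17  [Z2]
∂1: piv[bd,bg,bi,bo,br,bt,bu,bz] rk=8  ker:dg,do,dr,dt,du,dz,gi,go,gr,gt,gu,gz,it,iu,iz,or,ot,ou,rt,ru,rz,tu,tz
∂2: piv[bdg,bdo,bdr,bdt,bdu,bdz,bgr,bgt,bgz,bit,biz,bot,bou,btu,btz,dgu,drt,dru,drz] rk=19  ker:dgr,dgt,dgz,dot,dou,dtu,dtz,grt,gru,grz,gtz,itz,otu,rtu,rtz
∂3: piv[bdgr,bdgt,bdgz,bdot,bdou,bdtu,bdtz,bgtz,botu,dgrt,dgru,dgrz,drtu,drtz] rk=14  ker:dgtz,dotu,grtz
∂1c = 0
c vs im∂2: residual ≠ 0 ⇒ not boundary

cycle:yes boundary:no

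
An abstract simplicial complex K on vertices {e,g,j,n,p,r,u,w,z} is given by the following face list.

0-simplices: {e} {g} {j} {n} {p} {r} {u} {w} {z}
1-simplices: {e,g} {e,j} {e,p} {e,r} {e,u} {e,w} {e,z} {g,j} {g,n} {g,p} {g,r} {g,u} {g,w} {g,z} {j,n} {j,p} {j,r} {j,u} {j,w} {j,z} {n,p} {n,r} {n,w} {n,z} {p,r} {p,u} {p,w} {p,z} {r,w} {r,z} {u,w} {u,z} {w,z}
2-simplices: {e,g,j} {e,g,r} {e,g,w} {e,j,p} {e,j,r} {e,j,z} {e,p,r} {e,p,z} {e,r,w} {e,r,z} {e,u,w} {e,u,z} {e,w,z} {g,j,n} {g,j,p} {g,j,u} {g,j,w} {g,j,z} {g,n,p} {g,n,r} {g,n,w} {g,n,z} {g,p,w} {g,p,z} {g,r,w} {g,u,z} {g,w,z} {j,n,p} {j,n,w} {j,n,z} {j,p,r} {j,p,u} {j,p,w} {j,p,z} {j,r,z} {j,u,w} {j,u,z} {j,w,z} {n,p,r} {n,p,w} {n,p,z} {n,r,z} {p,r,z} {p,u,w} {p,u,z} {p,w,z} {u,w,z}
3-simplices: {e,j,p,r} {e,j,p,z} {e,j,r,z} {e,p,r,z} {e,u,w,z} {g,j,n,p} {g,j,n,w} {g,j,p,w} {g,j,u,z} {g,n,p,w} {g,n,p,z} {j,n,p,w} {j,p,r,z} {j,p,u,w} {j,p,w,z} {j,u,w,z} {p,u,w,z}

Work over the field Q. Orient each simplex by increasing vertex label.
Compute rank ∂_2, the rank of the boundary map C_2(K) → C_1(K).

rank∂_2=25

n_0=9 n_1=33 n_2=47 n_3=17  [Q]
∂1: piv[eg,ej,ep,er,eu,ew,ez,gn] rk=8  ker:gj,gp,gr,gu,gw,gz,jn,jp,jr,ju,jw,jz,np,nr,nw,nz,pr,pu,pw,pz,rw,rz,uw,uz,wz
∂2: piv[egj,egr,egw,ejp,ejr,ejz,epr,epz,erw,erz,euw,euz,ewz,gjn,gjp,gju,gjw,gjz,gnp,gnr,gnw,gnz,gpw,guz,jpu] rk=25  ker:gpz,grw,gwz,jnp,jnw,jnz,jpr,jpw,jpz,jrz,juw,juz,jwz,npr,npw,npz,nrz,prz,puw,puz,pwz,uwz
∂3: piv[ejpr,ejpz,ejrz,eprz,euwz,gjnp,gjnw,gjpw,gjuz,gnpw,gnpz,jpuw,jpwz,juwz,puwz] rk=15  ker:jnpw,jprz
rk∂_2=25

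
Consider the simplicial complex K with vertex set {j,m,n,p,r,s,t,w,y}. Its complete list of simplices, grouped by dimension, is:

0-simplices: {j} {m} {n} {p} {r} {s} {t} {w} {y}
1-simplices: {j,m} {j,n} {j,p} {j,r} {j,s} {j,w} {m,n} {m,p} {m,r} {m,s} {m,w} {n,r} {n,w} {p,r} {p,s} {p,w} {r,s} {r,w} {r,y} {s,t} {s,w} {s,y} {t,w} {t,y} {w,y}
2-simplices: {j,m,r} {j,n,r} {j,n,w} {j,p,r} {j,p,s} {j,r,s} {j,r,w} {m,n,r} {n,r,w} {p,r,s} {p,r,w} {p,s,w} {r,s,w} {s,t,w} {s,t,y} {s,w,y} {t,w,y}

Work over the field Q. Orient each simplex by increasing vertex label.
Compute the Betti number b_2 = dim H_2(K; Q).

n_0=9 n_1=25 n_2=17  [Q]
∂1: piv[jm,jn,jp,jr,js,jw,ry,st] rk=8  ker:mn,mp,mr,ms,mw,nr,nw,pr,ps,pw,rs,rw,sw,sy,tw,ty,wy
∂2: piv[jmr,jnr,jnw,jpr,jps,jrs,jrw,mnr,prw,psw,stw,sty,swy] rk=13  ker:nrw,prs,rsw,twy
b_2=(17−13)−0=4

b_2=4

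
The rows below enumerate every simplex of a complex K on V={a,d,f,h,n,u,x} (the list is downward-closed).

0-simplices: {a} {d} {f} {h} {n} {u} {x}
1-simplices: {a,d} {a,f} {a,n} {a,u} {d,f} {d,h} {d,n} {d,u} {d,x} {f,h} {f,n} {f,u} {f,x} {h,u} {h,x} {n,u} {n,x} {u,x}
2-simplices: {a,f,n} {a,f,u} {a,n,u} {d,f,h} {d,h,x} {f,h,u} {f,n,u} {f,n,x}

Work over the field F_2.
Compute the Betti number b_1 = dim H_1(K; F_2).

b_1=5

n_0=7 n_1=18 n_2=8  [Z2]
∂1: piv[ad,af,an,au,dh,dx] rk=6  ker:df,dn,du,fh,fn,fu,fx,hu,hx,nu,nx,ux
∂2: piv[afn,afu,anu,dfh,dhx,fhu,fnx] rk=7  ker:fnu
b_1=(18−6)−7=5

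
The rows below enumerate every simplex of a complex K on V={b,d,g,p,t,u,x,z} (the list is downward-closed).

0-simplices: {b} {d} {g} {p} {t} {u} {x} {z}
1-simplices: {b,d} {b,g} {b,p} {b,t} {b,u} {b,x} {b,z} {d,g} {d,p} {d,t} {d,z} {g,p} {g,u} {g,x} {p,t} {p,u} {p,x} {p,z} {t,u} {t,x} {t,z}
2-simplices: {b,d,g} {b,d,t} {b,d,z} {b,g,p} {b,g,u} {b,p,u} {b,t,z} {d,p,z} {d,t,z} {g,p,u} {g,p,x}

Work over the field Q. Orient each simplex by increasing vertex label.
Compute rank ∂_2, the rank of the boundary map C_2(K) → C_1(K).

n_0=8 n_1=21 n_2=11  [Q]
∂1: piv[bd,bg,bp,bt,bu,bx,bz] rk=7  ker:dg,dp,dt,dz,gp,gu,gx,pt,pu,px,pz,tu,tx,tz
∂2: piv[bdg,bdt,bdz,bgp,bgu,bpu,btz,dpz,gpx] rk=9  ker:dtz,gpu
rk∂_2=9

rank∂_2=9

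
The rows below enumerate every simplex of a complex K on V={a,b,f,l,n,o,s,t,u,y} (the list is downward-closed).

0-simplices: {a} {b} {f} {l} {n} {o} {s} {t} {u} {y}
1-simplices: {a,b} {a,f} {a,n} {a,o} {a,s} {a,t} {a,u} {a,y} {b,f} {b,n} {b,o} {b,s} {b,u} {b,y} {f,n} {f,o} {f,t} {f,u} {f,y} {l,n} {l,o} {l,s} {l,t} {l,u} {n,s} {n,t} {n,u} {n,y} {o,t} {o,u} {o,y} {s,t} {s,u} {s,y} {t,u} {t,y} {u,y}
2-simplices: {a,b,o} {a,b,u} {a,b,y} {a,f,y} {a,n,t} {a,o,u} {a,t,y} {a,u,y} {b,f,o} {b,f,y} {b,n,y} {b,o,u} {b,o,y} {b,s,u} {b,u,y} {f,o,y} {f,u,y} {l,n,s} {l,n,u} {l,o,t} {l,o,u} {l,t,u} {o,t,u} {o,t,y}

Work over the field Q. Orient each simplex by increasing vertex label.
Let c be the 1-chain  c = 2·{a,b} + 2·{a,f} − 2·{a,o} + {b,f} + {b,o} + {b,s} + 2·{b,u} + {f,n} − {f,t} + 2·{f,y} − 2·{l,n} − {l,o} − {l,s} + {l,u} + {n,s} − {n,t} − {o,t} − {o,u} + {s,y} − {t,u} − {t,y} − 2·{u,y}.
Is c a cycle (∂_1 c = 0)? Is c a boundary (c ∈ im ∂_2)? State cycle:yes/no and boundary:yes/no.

n_0=10 n_1=37 n_2=24  [Q]
∂1: piv[ab,af,an,ao,as,at,au,ay,ln] rk=9  ker:bf,bn,bo,bs,bu,by,fn,fo,ft,fu,fy,lo,ls,lt,lu,ns,nt,nu,ny,ot,ou,oy,st,su,sy,tu,ty,uy
∂2: piv[abo,abu,aby,afy,ant,aou,aty,auy,bfo,bfy,bny,boy,bsu,fuy,lns,lnu,lot,lou,ltu,oty] rk=20  ker:bou,buy,foy,otu
∂1c = −2·{a} − 3·{b} + {f} + 3·{l} − {n} − {t} + 3·{u}

cycle:no boundary:no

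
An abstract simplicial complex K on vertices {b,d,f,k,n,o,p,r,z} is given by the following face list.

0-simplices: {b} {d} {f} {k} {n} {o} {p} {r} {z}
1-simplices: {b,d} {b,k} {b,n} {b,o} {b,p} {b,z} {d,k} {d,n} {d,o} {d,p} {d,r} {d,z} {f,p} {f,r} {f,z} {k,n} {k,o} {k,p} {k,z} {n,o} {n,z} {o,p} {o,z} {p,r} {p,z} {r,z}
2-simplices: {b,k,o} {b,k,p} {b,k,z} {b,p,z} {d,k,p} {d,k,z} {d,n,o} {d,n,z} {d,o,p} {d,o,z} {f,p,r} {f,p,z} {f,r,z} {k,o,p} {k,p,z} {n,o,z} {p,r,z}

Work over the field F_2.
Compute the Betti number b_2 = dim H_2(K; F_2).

b_2=3

n_0=9 n_1=26 n_2=17  [Z2]
∂1: piv[bd,bk,bn,bo,bp,bz,dr,fp] rk=8  ker:dk,dn,do,dp,dz,fr,fz,kn,ko,kp,kz,no,nz,op,oz,pr,pz,rz
∂2: piv[bko,bkp,bkz,bpz,dkp,dkz,dno,dnz,dop,doz,fpr,fpz,frz,kop] rk=14  ker:kpz,noz,prz
b_2=(17−14)−0=3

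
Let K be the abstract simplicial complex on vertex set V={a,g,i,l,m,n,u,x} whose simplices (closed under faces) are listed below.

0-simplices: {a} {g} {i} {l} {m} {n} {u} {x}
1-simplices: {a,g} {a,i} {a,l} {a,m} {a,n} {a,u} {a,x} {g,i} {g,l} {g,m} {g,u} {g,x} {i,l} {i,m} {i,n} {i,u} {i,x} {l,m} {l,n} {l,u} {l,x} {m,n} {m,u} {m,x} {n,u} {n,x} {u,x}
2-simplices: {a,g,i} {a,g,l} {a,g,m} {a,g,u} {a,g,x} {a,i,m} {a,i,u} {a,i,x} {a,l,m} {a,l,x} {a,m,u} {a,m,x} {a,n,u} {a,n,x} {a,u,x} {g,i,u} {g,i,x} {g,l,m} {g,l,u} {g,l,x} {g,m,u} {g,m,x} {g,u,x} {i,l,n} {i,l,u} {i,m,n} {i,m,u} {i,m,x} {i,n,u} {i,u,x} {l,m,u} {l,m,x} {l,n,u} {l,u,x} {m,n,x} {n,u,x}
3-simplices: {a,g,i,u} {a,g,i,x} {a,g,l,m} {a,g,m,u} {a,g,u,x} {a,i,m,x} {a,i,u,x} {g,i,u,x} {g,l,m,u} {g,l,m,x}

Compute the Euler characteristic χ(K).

n_0=8 n_1=27 n_2=36 n_3=10
χ=+8−27+36−10=7

χ(K)=7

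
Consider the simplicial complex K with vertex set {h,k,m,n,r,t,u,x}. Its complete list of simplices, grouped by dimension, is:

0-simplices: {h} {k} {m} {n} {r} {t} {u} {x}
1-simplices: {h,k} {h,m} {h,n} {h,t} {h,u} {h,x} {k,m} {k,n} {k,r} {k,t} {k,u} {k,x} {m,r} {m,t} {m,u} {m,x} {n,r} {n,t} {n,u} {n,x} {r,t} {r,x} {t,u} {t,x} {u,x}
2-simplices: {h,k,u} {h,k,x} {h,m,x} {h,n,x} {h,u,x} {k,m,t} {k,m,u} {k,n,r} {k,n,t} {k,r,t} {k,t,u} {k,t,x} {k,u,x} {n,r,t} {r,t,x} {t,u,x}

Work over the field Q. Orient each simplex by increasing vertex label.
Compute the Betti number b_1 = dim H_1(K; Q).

b_1=5

n_0=8 n_1=25 n_2=16  [Q]
∂1: piv[hk,hm,hn,ht,hu,hx,kr] rk=7  ker:km,kn,kt,ku,kx,mr,mt,mu,mx,nr,nt,nu,nx,rt,rx,tu,tx,ux
∂2: piv[hku,hkx,hmx,hnx,hux,kmt,kmu,knr,knt,krt,ktu,ktx,rtx] rk=13  ker:kux,nrt,tux
b_1=(25−7)−13=5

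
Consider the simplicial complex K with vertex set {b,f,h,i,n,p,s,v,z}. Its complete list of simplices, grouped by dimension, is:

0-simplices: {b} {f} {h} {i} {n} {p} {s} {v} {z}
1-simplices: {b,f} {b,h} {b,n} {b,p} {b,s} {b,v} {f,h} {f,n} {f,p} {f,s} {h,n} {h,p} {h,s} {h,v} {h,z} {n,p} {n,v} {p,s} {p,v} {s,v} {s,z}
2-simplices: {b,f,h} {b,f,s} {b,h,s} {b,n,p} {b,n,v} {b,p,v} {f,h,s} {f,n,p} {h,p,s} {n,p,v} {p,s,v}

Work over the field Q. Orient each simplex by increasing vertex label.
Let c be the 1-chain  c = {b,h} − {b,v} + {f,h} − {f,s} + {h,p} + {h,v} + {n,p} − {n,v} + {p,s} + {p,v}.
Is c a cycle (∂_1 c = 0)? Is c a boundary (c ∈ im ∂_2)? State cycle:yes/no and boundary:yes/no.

cycle:yes boundary:no

n_0=9 n_1=21 n_2=11  [Q]
∂1: piv[bf,bh,bn,bp,bs,bv,hz] rk=7  ker:fh,fn,fp,fs,hn,hp,hs,hv,np,nv,ps,pv,sv,sz
∂2: piv[bfh,bfs,bhs,bnp,bnv,bpv,fnp,hps,psv] rk=9  ker:fhs,npv
∂1c = 0
c vs im∂2: residual ≠ 0 ⇒ not boundary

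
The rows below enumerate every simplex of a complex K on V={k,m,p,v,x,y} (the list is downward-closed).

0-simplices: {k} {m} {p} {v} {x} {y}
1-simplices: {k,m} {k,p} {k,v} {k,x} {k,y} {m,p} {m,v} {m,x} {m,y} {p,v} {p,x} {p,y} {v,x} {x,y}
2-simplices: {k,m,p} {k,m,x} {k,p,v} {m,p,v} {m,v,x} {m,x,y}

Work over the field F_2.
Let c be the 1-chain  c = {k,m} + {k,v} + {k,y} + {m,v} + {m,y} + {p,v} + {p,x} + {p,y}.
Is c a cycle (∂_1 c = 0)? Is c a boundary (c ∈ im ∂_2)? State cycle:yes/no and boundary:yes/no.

cycle:no boundary:no

n_0=6 n_1=14 n_2=6  [Z2]
∂1: piv[km,kp,kv,kx,ky] rk=5  ker:mp,mv,mx,my,pv,px,py,vx,xy
∂2: piv[kmp,kmx,kpv,mpv,mvx,mxy] rk=6
∂1c = {k} + {m} + {p} + {v} + {x} + {y}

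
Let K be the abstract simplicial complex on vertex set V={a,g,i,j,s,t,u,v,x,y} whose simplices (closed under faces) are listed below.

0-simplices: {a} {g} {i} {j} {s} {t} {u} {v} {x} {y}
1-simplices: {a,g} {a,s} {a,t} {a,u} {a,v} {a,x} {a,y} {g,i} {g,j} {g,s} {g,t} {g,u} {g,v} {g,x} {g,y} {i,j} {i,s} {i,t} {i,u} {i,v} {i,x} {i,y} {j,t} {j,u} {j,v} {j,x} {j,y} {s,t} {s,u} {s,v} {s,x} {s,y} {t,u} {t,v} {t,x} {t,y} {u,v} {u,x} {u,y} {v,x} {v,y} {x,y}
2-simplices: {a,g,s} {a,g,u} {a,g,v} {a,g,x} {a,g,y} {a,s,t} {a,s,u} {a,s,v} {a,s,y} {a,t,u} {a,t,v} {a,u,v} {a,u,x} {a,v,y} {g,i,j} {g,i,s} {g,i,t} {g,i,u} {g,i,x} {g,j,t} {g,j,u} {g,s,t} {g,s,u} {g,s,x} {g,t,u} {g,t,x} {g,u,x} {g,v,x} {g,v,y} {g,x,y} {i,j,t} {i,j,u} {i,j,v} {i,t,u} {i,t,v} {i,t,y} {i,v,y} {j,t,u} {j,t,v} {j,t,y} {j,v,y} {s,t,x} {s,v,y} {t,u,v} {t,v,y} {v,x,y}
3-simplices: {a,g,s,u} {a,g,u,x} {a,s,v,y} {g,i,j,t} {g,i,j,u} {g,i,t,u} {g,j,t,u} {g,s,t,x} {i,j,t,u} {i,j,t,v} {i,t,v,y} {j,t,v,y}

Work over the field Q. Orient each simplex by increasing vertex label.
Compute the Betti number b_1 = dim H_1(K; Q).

b_1=2

n_0=10 n_1=42 n_2=46 n_3=12  [Q]
∂1: piv[ag,as,at,au,av,ax,ay,gi,gj] rk=9  ker:gs,gt,gu,gv,gx,gy,ij,is,it,iu,iv,ix,iy,jt,ju,jv,jx,jy,st,su,sv,sx,sy,tu,tv,tx,ty,uv,ux,uy,vx,vy,xy
∂2: piv[ags,agu,agv,agx,agy,ast,asu,asv,asy,atu,atv,auv,aux,avy,gij,gis,git,giu,gix,gjt,gju,gst,gsx,gtx,gvx,gxy,ijv,itv,ity,ivy,jty] rk=31  ker:gsu,gtu,gux,gvy,ijt,iju,itu,jtu,jtv,jvy,stx,svy,tuv,tvy,vxy
∂3: piv[agsu,agux,asvy,gijt,giju,gitu,gjtu,gstx,ijtv,itvy,jtvy] rk=11  ker:ijtu
b_1=(42−9)−31=2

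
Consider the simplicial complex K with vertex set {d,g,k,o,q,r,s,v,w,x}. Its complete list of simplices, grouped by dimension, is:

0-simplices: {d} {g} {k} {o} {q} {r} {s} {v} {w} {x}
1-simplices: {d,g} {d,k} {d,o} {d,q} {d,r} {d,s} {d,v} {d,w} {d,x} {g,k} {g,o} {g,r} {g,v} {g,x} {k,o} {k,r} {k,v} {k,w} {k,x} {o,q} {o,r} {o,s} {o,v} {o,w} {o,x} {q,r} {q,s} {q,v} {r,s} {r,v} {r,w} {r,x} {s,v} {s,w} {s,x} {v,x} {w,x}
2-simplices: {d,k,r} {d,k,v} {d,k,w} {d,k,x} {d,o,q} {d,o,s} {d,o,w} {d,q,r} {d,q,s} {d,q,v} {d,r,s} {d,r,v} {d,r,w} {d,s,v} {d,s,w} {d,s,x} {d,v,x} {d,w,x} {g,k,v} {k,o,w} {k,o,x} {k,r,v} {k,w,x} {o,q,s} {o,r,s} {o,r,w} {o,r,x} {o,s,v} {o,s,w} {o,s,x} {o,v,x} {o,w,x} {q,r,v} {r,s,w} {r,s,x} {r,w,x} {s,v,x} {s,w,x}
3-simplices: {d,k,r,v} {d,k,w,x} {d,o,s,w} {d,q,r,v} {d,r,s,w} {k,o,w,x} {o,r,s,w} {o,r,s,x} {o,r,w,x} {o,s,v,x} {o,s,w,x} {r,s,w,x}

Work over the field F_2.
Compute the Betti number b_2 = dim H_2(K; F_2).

b_2=3

n_0=10 n_1=37 n_2=38 n_3=12  [Z2]
∂1: piv[dg,dk,do,dq,dr,ds,dv,dw,dx] rk=9  ker:gk,go,gr,gv,gx,ko,kr,kv,kw,kx,oq,or,os,ov,ow,ox,qr,qs,qv,rs,rv,rw,rx,sv,sw,sx,vx,wx
∂2: piv[dkr,dkv,dkw,dkx,doq,dos,dow,dqr,dqs,dqv,drs,drv,drw,dsv,dsw,dsx,dvx,dwx,gkv,kow,kox,ors,orx,osv] rk=24  ker:krv,kwx,oqs,orw,osw,osx,ovx,owx,qrv,rsw,rsx,rwx,svx,swx
∂3: piv[dkrv,dkwx,dosw,dqrv,drsw,kowx,orsw,orsx,orwx,osvx,oswx] rk=11  ker:rswx
b_2=(38−24)−11=3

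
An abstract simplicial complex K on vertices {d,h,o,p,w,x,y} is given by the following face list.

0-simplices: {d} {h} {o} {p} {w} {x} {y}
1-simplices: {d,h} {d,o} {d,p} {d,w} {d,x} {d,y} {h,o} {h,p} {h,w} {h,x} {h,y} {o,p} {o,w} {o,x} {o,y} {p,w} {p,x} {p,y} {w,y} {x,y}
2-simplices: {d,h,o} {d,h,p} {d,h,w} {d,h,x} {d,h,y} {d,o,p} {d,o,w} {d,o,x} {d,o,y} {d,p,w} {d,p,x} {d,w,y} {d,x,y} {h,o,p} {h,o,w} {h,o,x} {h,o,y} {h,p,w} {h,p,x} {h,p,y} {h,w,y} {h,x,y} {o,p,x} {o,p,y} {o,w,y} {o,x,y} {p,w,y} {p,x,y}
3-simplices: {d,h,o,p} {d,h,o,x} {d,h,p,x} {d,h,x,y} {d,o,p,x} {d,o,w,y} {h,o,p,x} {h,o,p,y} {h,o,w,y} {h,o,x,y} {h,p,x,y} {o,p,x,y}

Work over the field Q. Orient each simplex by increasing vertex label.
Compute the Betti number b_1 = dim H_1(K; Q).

n_0=7 n_1=20 n_2=28 n_3=12  [Q]
∂1: piv[dh,do,dp,dw,dx,dy] rk=6  ker:ho,hp,hw,hx,hy,op,ow,ox,oy,pw,px,py,wy,xy
∂2: piv[dho,dhp,dhw,dhx,dhy,dop,dow,dox,doy,dpw,dpx,dwy,dxy,hpy] rk=14  ker:hop,how,hox,hoy,hpw,hpx,hwy,hxy,opx,opy,owy,oxy,pwy,pxy
∂3: piv[dhop,dhox,dhpx,dhxy,dopx,dowy,hopy,howy,hoxy,hpxy] rk=10  ker:hopx,opxy
b_1=(20−6)−14=0

b_1=0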